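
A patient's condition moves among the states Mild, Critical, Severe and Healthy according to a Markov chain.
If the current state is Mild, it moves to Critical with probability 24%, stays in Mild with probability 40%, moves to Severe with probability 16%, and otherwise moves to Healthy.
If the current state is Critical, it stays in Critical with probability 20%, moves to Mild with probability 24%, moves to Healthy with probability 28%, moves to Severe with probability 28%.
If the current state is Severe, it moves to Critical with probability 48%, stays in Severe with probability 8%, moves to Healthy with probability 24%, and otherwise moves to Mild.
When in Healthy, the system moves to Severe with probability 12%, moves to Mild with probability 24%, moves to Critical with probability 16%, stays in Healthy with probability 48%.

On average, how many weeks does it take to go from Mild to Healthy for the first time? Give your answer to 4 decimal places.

Let t(s) be the expected number of weeks to first reach Healthy from state s, with t(Healthy) = 0. Conditioning on the first week:
t(Mild) = 1 + 0.4·t(Mild) + 0.24·t(Critical) + 0.16·t(Severe)
t(Critical) = 1 + 0.24·t(Mild) + 0.2·t(Critical) + 0.28·t(Severe)
t(Severe) = 1 + 0.2·t(Mild) + 0.48·t(Critical) + 0.08·t(Severe)
Solving: t(Mild) = 4.3689, t(Critical) = 4.0049, t(Severe) = 4.1262.
Expected weeks from Mild to Healthy: 4.3689.

4.3689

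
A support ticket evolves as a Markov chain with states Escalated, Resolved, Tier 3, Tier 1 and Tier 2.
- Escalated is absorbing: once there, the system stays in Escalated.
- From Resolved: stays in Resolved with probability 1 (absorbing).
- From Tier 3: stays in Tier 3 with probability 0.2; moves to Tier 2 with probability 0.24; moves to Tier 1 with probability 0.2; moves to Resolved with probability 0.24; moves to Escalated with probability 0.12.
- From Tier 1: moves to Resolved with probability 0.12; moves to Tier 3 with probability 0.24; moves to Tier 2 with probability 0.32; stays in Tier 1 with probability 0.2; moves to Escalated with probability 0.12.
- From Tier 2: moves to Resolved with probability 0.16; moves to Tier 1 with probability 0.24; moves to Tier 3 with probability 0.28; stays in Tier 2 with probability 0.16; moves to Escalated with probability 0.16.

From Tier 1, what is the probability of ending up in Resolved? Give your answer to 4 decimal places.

0.5499

Let h(s) be the probability of absorption at Resolved starting from transient state s. Then h(Resolved) = 1 and h(Escalated) = 0. By first-step analysis:
h(Tier 3) = 0.12·0 + 0.24·1 + 0.2·h(Tier 3) + 0.2·h(Tier 1) + 0.24·h(Tier 2)
h(Tier 1) = 0.12·0 + 0.12·1 + 0.24·h(Tier 3) + 0.2·h(Tier 1) + 0.32·h(Tier 2)
h(Tier 2) = 0.16·0 + 0.16·1 + 0.28·h(Tier 3) + 0.24·h(Tier 1) + 0.16·h(Tier 2)
Solving: h(Tier 3) = 0.6019, h(Tier 1) = 0.5499, h(Tier 2) = 0.5482.
Starting from Tier 1, the probability is 0.5499.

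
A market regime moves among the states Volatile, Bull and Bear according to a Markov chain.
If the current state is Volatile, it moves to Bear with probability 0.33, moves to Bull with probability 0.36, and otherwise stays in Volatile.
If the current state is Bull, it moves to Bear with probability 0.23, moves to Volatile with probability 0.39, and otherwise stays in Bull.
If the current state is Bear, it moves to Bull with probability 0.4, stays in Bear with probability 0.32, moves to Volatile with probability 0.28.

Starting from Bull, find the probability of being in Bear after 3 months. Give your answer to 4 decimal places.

Propagate the distribution vector 3 months from Bull.
After 0 months: (0.0000, 1.0000, 0.0000)
After 1 month: (0.3900, 0.3800, 0.2300)
After 2 months: (0.3335, 0.3768, 0.2897)
After 3 months: (0.3315, 0.3791, 0.2894)
P(in Bear after 3 months) = 0.2894

0.2894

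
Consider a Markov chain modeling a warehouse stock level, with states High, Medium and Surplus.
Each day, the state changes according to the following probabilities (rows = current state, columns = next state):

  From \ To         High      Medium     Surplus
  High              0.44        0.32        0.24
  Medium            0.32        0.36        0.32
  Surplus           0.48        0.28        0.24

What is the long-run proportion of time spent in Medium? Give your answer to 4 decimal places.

Let the stationary distribution be π with π = πP and π_1 + π_2 + π_3 = 1.
π_1 = 0.44·π_1 + 0.32·π_2 + 0.48·π_3
π_2 = 0.32·π_1 + 0.36·π_2 + 0.28·π_3
Solving with the normalization constraint gives π = (0.4120, 0.3223, 0.2658).
So the stationary probability of Medium is 0.3223.

0.3223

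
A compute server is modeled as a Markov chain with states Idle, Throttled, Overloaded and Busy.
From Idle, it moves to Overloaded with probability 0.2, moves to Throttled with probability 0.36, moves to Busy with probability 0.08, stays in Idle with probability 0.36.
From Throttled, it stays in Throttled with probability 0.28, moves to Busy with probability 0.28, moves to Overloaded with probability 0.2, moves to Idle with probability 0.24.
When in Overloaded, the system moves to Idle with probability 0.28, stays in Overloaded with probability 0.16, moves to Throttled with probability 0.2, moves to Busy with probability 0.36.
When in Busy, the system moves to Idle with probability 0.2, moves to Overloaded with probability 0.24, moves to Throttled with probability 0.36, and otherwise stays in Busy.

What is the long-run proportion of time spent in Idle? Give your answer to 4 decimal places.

0.2717

Let the stationary distribution be π with π = πP and π_1 + π_2 + π_3 + π_4 = 1.
π_1 = 0.36·π_1 + 0.24·π_2 + 0.28·π_3 + 0.2·π_4
π_2 = 0.36·π_1 + 0.28·π_2 + 0.2·π_3 + 0.36·π_4
π_3 = 0.2·π_1 + 0.2·π_2 + 0.16·π_3 + 0.24·π_4
Solving with the normalization constraint gives π = (0.2717, 0.3036, 0.2009, 0.2238).
So the stationary probability of Idle is 0.2717.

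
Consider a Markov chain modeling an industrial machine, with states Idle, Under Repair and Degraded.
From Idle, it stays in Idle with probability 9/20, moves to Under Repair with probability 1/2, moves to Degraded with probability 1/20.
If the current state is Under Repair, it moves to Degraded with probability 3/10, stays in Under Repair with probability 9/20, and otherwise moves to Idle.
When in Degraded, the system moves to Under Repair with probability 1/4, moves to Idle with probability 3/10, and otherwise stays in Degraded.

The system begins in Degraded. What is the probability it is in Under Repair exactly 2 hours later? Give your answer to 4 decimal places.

0.3750

Sum over the intermediate state after 1 hour:
P = P(Degraded→Idle)·P(Idle→Under Repair) + P(Degraded→Under Repair)·P(Under Repair→Under Repair) + P(Degraded→Degraded)·P(Degraded→Under Repair)
  = 0.3×0.5 + 0.25×0.45 + 0.45×0.25
  = 0.1500 + 0.1125 + 0.1125 = 0.3750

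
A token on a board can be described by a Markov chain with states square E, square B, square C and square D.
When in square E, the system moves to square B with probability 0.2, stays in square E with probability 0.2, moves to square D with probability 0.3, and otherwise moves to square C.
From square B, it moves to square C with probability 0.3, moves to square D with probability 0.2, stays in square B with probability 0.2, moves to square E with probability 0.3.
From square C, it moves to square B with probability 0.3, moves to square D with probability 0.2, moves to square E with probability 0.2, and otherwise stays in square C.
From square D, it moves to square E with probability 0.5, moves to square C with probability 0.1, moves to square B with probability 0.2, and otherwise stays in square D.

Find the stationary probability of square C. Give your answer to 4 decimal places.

0.2542

Let the stationary distribution be π with π = πP and π_1 + π_2 + π_3 + π_4 = 1.
π_1 = 0.2·π_1 + 0.3·π_2 + 0.2·π_3 + 0.5·π_4
π_2 = 0.2·π_1 + 0.2·π_2 + 0.3·π_3 + 0.2·π_4
π_3 = 0.3·π_1 + 0.3·π_2 + 0.3·π_3 + 0.1·π_4
Solving with the normalization constraint gives π = (0.2913, 0.2254, 0.2542, 0.2291).
So the stationary probability of square C is 0.2542.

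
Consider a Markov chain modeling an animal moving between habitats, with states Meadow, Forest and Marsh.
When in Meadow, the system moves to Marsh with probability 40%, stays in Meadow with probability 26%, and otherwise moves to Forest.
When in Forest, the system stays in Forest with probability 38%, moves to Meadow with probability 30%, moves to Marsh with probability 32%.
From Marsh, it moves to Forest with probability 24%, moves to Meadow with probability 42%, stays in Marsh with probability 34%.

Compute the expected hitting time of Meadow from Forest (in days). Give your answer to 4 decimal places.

2.9483

Let t(s) be the expected number of days to first reach Meadow from state s, with t(Meadow) = 0. Conditioning on the first day:
t(Forest) = 1 + 0.38·t(Forest) + 0.32·t(Marsh)
t(Marsh) = 1 + 0.24·t(Forest) + 0.34·t(Marsh)
Solving: t(Forest) = 2.9483, t(Marsh) = 2.5872.
Expected days from Forest to Meadow: 2.9483.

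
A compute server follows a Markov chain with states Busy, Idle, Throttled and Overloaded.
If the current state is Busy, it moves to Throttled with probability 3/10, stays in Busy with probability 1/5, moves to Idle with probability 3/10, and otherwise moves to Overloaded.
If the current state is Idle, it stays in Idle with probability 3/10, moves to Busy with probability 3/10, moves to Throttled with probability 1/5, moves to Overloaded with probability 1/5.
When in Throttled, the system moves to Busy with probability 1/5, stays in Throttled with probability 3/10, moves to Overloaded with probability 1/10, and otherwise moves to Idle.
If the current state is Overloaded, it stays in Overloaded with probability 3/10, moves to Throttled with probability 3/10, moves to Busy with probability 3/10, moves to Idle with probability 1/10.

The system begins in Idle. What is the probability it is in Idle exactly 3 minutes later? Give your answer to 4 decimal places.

0.2870

Propagate the distribution vector 3 minutes from Idle.
After 0 minutes: (0.0000, 1.0000, 0.0000, 0.0000)
After 1 minute: (0.3000, 0.3000, 0.2000, 0.2000)
After 2 minutes: (0.2500, 0.2800, 0.2700, 0.2000)
After 3 minutes: (0.2480, 0.2870, 0.2720, 0.1930)
P(in Idle after 3 minutes) = 0.2870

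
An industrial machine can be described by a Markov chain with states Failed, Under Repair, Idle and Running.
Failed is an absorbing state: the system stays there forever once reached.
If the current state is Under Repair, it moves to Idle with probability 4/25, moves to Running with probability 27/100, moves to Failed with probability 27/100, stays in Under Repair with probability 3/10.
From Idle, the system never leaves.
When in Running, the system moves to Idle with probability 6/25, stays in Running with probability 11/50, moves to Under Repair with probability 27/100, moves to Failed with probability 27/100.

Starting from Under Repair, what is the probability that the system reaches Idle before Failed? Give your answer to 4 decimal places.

0.4008

Let h(s) be the probability of absorption at Idle starting from transient state s. Then h(Idle) = 1 and h(Failed) = 0. By first-step analysis:
h(Under Repair) = 0.27·0 + 0.3·h(Under Repair) + 0.16·1 + 0.27·h(Running)
h(Running) = 0.27·0 + 0.27·h(Under Repair) + 0.24·1 + 0.22·h(Running)
Solving: h(Under Repair) = 0.4008, h(Running) = 0.4464.
Starting from Under Repair, the probability is 0.4008.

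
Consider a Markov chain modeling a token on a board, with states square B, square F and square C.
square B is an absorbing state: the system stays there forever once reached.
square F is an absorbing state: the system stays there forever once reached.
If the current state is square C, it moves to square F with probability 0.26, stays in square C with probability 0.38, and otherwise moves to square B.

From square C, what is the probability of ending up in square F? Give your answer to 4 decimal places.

0.4194

Let h(s) be the probability of absorption at square F starting from transient state s. Then h(square F) = 1 and h(square B) = 0. By first-step analysis:
h(square C) = 0.36·0 + 0.26·1 + 0.38·h(square C)
Solving: h(square C) = 0.4194.
Starting from square C, the probability is 0.4194.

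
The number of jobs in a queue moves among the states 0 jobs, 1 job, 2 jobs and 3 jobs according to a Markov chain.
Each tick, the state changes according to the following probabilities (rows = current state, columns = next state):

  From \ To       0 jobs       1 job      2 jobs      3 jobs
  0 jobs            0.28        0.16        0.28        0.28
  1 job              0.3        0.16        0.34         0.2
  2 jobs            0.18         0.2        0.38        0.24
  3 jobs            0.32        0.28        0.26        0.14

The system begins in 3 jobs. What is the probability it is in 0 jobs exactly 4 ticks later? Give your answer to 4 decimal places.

0.2609

Propagate the distribution vector 4 ticks from 3 jobs.
After 0 ticks: (0.0000, 0.0000, 0.0000, 1.0000)
After 1 tick: (0.3200, 0.2800, 0.2600, 0.1400)
After 2 ticks: (0.2652, 0.1872, 0.3200, 0.2276)
After 3 ticks: (0.2608, 0.2001, 0.3187, 0.2204)
After 4 ticks: (0.2609, 0.1992, 0.3195, 0.2204)
P(in 0 jobs after 4 ticks) = 0.2609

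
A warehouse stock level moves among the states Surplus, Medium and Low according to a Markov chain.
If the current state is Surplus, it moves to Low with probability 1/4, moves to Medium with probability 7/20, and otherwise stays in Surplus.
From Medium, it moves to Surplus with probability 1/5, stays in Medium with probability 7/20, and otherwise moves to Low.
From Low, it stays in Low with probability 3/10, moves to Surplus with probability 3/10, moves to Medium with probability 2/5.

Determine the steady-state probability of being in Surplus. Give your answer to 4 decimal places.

0.2926

Let the stationary distribution be π with π = πP and π_1 + π_2 + π_3 = 1.
π_1 = 0.4·π_1 + 0.2·π_2 + 0.3·π_3
π_2 = 0.35·π_1 + 0.35·π_2 + 0.4·π_3
Solving with the normalization constraint gives π = (0.2926, 0.3670, 0.3404).
So the stationary probability of Surplus is 0.2926.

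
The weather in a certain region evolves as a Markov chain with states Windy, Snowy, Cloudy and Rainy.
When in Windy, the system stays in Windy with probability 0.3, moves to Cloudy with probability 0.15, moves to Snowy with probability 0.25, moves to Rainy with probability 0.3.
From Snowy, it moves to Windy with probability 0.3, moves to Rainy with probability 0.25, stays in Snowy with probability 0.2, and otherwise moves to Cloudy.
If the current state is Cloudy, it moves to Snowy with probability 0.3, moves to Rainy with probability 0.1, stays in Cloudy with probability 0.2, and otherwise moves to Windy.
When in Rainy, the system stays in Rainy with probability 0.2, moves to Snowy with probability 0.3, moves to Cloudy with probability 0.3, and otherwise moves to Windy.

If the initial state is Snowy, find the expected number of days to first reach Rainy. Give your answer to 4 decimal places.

Let t(s) be the expected number of days to first reach Rainy from state s, with t(Rainy) = 0. Conditioning on the first day:
t(Windy) = 1 + 0.3·t(Windy) + 0.25·t(Snowy) + 0.15·t(Cloudy)
t(Snowy) = 1 + 0.3·t(Windy) + 0.2·t(Snowy) + 0.25·t(Cloudy)
t(Cloudy) = 1 + 0.4·t(Windy) + 0.3·t(Snowy) + 0.2·t(Cloudy)
Solving: t(Windy) = 3.9859, t(Snowy) = 4.2570, t(Cloudy) = 4.8394.
Expected days from Snowy to Rainy: 4.2570.

4.2570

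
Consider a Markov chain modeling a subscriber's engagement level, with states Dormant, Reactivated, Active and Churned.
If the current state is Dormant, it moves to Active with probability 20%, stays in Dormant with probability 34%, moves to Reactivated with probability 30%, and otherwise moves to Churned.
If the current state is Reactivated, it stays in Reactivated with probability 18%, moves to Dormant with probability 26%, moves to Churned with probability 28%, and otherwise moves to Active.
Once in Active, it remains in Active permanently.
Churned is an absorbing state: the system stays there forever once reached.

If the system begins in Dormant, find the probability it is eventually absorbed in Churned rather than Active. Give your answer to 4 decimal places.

Let h(s) be the probability of absorption at Churned starting from transient state s. Then h(Churned) = 1 and h(Active) = 0. By first-step analysis:
h(Dormant) = 0.34·h(Dormant) + 0.3·h(Reactivated) + 0.2·0 + 0.16·1
h(Reactivated) = 0.26·h(Dormant) + 0.18·h(Reactivated) + 0.28·0 + 0.28·1
Solving: h(Dormant) = 0.4646, h(Reactivated) = 0.4888.
Starting from Dormant, the probability is 0.4646.

0.4646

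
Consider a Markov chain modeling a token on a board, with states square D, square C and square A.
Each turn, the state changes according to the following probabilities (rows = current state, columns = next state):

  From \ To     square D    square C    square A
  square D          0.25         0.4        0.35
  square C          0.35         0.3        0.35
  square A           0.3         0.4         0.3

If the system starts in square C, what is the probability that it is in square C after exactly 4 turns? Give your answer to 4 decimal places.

0.3637

Propagate the distribution vector 4 turns from square C.
After 0 turns: (0.0000, 1.0000, 0.0000)
After 1 turn: (0.3500, 0.3000, 0.3500)
After 2 turns: (0.2975, 0.3700, 0.3325)
After 3 turns: (0.3036, 0.3630, 0.3334)
After 4 turns: (0.3030, 0.3637, 0.3333)
P(in square C after 4 turns) = 0.3637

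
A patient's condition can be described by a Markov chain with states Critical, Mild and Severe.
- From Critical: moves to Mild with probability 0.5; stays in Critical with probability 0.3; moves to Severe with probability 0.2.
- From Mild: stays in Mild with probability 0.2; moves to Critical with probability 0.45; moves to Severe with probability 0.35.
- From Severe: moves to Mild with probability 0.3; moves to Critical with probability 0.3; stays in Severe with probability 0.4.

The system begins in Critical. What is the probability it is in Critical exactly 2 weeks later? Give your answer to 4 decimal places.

Sum over the intermediate state after 1 week:
P = P(Critical→Critical)·P(Critical→Critical) + P(Critical→Mild)·P(Mild→Critical) + P(Critical→Severe)·P(Severe→Critical)
  = 0.3×0.3 + 0.5×0.45 + 0.2×0.3
  = 0.0900 + 0.2250 + 0.0600 = 0.3750

0.3750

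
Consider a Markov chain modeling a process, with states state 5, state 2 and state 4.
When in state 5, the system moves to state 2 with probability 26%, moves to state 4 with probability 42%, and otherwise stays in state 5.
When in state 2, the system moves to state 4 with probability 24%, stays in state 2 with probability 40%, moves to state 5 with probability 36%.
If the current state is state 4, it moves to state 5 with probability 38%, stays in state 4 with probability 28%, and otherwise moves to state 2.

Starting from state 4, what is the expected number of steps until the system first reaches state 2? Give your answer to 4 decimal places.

3.2121

Let t(s) be the expected number of steps to first reach state 2 from state s, with t(state 2) = 0. Conditioning on the first step:
t(state 5) = 1 + 0.32·t(state 5) + 0.42·t(state 4)
t(state 4) = 1 + 0.38·t(state 5) + 0.28·t(state 4)
Solving: t(state 5) = 3.4545, t(state 4) = 3.2121.
Expected steps from state 4 to state 2: 3.2121.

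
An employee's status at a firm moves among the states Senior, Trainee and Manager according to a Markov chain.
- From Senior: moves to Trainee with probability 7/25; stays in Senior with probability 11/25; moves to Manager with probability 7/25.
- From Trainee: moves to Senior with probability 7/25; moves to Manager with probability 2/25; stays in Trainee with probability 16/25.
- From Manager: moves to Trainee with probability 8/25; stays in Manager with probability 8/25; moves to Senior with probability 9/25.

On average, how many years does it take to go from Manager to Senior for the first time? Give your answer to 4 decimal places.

Let t(s) be the expected number of years to first reach Senior from state s, with t(Senior) = 0. Conditioning on the first year:
t(Trainee) = 1 + 0.64·t(Trainee) + 0.08·t(Manager)
t(Manager) = 1 + 0.32·t(Trainee) + 0.32·t(Manager)
Solving: t(Trainee) = 3.4672, t(Manager) = 3.1022.
Expected years from Manager to Senior: 3.1022.

3.1022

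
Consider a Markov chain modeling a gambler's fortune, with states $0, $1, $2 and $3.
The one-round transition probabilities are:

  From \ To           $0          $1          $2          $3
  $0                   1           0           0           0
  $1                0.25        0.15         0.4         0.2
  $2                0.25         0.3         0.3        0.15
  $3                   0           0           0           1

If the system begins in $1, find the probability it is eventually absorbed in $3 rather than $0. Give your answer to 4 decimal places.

0.4211

Let h(s) be the probability of absorption at $3 starting from transient state s. Then h($3) = 1 and h($0) = 0. By first-step analysis:
h($1) = 0.25·0 + 0.15·h($1) + 0.4·h($2) + 0.2·1
h($2) = 0.25·0 + 0.3·h($1) + 0.3·h($2) + 0.15·1
Solving: h($1) = 0.4211, h($2) = 0.3947.
Starting from $1, the probability is 0.4211.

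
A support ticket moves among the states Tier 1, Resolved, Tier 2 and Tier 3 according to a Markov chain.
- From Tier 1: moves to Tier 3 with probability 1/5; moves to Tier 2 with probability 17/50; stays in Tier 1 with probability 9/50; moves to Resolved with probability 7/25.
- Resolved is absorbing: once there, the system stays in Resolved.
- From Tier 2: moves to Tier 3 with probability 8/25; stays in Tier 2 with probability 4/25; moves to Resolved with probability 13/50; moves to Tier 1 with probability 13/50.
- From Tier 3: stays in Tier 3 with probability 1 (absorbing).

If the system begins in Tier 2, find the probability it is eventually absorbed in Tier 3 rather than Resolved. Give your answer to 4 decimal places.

Let h(s) be the probability of absorption at Tier 3 starting from transient state s. Then h(Tier 3) = 1 and h(Resolved) = 0. By first-step analysis:
h(Tier 1) = 0.18·h(Tier 1) + 0.28·0 + 0.34·h(Tier 2) + 0.2·1
h(Tier 2) = 0.26·h(Tier 1) + 0.26·0 + 0.16·h(Tier 2) + 0.32·1
Solving: h(Tier 1) = 0.4610, h(Tier 2) = 0.5237.
Starting from Tier 2, the probability is 0.5237.

0.5237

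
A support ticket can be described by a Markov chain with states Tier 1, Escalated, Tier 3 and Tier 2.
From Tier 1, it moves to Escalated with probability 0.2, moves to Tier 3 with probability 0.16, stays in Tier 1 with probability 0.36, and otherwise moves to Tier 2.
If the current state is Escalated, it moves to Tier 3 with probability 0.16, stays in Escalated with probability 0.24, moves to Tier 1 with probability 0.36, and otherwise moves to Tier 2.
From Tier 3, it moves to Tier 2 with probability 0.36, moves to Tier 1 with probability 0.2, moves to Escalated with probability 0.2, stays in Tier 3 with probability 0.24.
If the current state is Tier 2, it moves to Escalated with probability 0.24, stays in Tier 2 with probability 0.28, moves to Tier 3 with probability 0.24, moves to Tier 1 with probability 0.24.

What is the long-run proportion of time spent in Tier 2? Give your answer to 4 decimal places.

Let the stationary distribution be π with π = πP and π_1 + π_2 + π_3 + π_4 = 1.
π_1 = 0.36·π_1 + 0.36·π_2 + 0.2·π_3 + 0.24·π_4
π_2 = 0.2·π_1 + 0.24·π_2 + 0.2·π_3 + 0.24·π_4
π_3 = 0.16·π_1 + 0.16·π_2 + 0.24·π_3 + 0.24·π_4
Solving with the normalization constraint gives π = (0.2937, 0.2203, 0.1989, 0.2871).
So the stationary probability of Tier 2 is 0.2871.

0.2871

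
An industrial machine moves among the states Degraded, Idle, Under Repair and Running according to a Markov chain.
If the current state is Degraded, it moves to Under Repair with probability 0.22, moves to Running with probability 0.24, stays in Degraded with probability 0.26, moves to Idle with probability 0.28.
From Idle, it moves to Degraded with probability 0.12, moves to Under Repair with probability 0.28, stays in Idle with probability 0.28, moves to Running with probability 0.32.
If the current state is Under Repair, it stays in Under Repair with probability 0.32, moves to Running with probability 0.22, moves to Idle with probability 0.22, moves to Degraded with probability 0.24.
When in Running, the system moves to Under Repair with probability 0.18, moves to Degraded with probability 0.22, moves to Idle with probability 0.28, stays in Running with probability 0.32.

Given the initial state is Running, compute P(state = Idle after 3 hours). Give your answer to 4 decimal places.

Propagate the distribution vector 3 hours from Running.
After 0 hours: (0.0000, 0.0000, 0.0000, 1.0000)
After 1 hour: (0.2200, 0.2800, 0.1800, 0.3200)
After 2 hours: (0.2044, 0.2692, 0.2420, 0.2844)
After 3 hours: (0.2061, 0.2655, 0.2490, 0.2794)
P(in Idle after 3 hours) = 0.2655

0.2655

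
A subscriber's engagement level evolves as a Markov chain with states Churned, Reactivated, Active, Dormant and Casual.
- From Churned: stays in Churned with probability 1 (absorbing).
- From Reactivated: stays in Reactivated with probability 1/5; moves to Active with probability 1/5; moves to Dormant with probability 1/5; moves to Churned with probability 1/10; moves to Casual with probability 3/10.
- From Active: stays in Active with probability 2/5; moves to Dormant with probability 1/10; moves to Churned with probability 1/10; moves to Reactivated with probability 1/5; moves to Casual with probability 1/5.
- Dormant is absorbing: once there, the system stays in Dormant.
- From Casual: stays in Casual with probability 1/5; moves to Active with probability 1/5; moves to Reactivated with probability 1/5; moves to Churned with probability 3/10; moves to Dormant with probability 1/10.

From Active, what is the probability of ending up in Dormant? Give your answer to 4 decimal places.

Let h(s) be the probability of absorption at Dormant starting from transient state s. Then h(Dormant) = 1 and h(Churned) = 0. By first-step analysis:
h(Reactivated) = 0.1·0 + 0.2·h(Reactivated) + 0.2·h(Active) + 0.2·1 + 0.3·h(Casual)
h(Active) = 0.1·0 + 0.2·h(Reactivated) + 0.4·h(Active) + 0.1·1 + 0.2·h(Casual)
h(Casual) = 0.3·0 + 0.2·h(Reactivated) + 0.2·h(Active) + 0.1·1 + 0.2·h(Casual)
Solving: h(Reactivated) = 0.5000, h(Active) = 0.4545, h(Casual) = 0.3636.
Starting from Active, the probability is 0.4545.

0.4545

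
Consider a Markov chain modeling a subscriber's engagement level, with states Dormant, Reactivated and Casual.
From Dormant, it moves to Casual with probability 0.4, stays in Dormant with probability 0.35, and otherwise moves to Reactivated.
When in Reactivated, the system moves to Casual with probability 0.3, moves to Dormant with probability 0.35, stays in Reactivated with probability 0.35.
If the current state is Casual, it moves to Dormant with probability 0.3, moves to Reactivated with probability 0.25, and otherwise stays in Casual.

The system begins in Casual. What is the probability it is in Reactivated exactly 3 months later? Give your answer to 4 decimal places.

Propagate the distribution vector 3 months from Casual.
After 0 months: (0.0000, 0.0000, 1.0000)
After 1 month: (0.3000, 0.2500, 0.4500)
After 2 months: (0.3275, 0.2750, 0.3975)
After 3 months: (0.3301, 0.2775, 0.3924)
P(in Reactivated after 3 months) = 0.2775

0.2775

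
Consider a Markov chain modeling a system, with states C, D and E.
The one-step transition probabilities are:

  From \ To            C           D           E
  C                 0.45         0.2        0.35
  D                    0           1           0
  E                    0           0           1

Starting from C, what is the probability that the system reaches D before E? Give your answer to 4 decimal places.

0.3636

Let h(s) be the probability of absorption at D starting from transient state s. Then h(D) = 1 and h(E) = 0. By first-step analysis:
h(C) = 0.45·h(C) + 0.2·1 + 0.35·0
Solving: h(C) = 0.3636.
Starting from C, the probability is 0.3636.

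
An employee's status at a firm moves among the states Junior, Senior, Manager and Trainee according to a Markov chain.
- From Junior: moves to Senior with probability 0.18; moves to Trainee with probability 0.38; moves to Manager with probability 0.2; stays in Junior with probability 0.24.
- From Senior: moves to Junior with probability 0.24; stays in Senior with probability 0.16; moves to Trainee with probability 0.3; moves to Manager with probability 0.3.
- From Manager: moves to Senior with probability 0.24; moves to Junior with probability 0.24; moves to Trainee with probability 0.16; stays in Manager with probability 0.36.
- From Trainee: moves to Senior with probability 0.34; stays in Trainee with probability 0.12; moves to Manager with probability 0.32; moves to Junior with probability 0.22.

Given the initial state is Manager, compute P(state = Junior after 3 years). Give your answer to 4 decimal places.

0.2352

Propagate the distribution vector 3 years from Manager.
After 0 years: (0.0000, 0.0000, 1.0000, 0.0000)
After 1 year: (0.2400, 0.2400, 0.3600, 0.1600)
After 2 years: (0.2368, 0.2224, 0.3008, 0.2400)
After 3 years: (0.2352, 0.2320, 0.2992, 0.2336)
P(in Junior after 3 years) = 0.2352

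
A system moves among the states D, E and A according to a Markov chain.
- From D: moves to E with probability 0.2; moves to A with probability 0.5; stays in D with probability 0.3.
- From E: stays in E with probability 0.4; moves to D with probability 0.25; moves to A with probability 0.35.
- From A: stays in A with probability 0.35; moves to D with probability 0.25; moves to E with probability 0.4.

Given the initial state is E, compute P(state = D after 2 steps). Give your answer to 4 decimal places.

Sum over the intermediate state after 1 step:
P = P(E→D)·P(D→D) + P(E→E)·P(E→D) + P(E→A)·P(A→D)
  = 0.25×0.3 + 0.4×0.25 + 0.35×0.25
  = 0.0750 + 0.1000 + 0.0875 = 0.2625

0.2625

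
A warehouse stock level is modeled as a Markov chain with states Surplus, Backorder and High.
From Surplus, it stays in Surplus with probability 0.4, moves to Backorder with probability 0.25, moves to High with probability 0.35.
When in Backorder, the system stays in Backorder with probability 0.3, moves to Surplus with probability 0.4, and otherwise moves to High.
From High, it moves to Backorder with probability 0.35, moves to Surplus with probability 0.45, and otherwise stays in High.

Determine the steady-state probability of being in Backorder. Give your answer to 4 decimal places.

0.2938

Let the stationary distribution be π with π = πP and π_1 + π_2 + π_3 = 1.
π_1 = 0.4·π_1 + 0.4·π_2 + 0.45·π_3
π_2 = 0.25·π_1 + 0.3·π_2 + 0.35·π_3
Solving with the normalization constraint gives π = (0.4146, 0.2938, 0.2916).
So the stationary probability of Backorder is 0.2938.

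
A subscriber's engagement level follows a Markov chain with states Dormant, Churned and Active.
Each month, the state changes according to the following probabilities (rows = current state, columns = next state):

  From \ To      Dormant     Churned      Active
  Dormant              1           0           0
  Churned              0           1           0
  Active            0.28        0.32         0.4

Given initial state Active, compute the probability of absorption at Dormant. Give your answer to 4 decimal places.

0.4667

Let h(s) be the probability of absorption at Dormant starting from transient state s. Then h(Dormant) = 1 and h(Churned) = 0. By first-step analysis:
h(Active) = 0.28·1 + 0.32·0 + 0.4·h(Active)
Solving: h(Active) = 0.4667.
Starting from Active, the probability is 0.4667.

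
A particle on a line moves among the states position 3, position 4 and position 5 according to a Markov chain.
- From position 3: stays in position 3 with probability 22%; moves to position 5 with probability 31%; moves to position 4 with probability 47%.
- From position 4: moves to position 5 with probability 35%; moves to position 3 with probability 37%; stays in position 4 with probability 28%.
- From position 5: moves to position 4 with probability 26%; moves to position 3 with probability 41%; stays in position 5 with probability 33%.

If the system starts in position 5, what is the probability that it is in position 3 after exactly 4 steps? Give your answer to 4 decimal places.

0.3330

Propagate the distribution vector 4 steps from position 5.
After 0 steps: (0.0000, 0.0000, 1.0000)
After 1 step: (0.4100, 0.2600, 0.3300)
After 2 steps: (0.3217, 0.3513, 0.3270)
After 3 steps: (0.3348, 0.3346, 0.3306)
After 4 steps: (0.3330, 0.3370, 0.3300)
P(in position 3 after 4 steps) = 0.3330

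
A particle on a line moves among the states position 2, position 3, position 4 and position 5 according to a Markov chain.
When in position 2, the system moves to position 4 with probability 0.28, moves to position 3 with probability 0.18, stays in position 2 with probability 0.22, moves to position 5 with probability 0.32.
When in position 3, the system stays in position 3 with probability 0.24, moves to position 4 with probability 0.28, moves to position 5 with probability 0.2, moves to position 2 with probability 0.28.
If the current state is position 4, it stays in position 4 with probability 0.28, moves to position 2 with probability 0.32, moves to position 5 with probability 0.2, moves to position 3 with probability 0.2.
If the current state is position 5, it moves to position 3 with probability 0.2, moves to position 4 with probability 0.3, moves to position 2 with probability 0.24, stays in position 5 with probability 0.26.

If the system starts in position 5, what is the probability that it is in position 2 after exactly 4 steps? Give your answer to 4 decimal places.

0.2656

Propagate the distribution vector 4 steps from position 5.
After 0 steps: (0.0000, 0.0000, 0.0000, 1.0000)
After 1 step: (0.2400, 0.2000, 0.3000, 0.2600)
After 2 steps: (0.2672, 0.2032, 0.2852, 0.2444)
After 3 steps: (0.2656, 0.2028, 0.2849, 0.2467)
After 4 steps: (0.2656, 0.2028, 0.2849, 0.2467)
P(in position 2 after 4 steps) = 0.2656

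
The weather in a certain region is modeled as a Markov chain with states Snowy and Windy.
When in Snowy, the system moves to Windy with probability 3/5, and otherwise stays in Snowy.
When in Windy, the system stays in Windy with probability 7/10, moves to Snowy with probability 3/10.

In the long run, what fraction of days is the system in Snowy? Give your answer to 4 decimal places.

Let the stationary distribution be π with π = πP and π_1 + π_2 = 1.
π_1 = 0.4·π_1 + 0.3·π_2
Solving with the normalization constraint gives π = (0.3333, 0.6667).
So the stationary probability of Snowy is 0.3333.

0.3333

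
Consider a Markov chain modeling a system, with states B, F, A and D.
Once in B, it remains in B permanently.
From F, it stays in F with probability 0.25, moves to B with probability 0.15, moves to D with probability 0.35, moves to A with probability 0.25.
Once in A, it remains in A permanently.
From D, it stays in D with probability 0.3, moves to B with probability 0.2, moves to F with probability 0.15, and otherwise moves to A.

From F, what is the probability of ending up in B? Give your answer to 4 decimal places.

Let h(s) be the probability of absorption at B starting from transient state s. Then h(B) = 1 and h(A) = 0. By first-step analysis:
h(F) = 0.15·1 + 0.25·h(F) + 0.25·0 + 0.35·h(D)
h(D) = 0.2·1 + 0.15·h(F) + 0.35·0 + 0.3·h(D)
Solving: h(F) = 0.3704, h(D) = 0.3651.
Starting from F, the probability is 0.3704.

0.3704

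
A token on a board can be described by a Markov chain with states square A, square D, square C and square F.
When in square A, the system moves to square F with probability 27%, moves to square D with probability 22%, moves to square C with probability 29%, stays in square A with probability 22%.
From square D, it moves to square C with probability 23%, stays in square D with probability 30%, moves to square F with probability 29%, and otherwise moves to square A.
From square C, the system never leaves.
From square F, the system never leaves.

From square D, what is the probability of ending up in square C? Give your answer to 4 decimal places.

Let h(s) be the probability of absorption at square C starting from transient state s. Then h(square C) = 1 and h(square F) = 0. By first-step analysis:
h(square A) = 0.22·h(square A) + 0.22·h(square D) + 0.29·1 + 0.27·0
h(square D) = 0.18·h(square A) + 0.3·h(square D) + 0.23·1 + 0.29·0
Solving: h(square A) = 0.5008, h(square D) = 0.4573.
Starting from square D, the probability is 0.4573.

0.4573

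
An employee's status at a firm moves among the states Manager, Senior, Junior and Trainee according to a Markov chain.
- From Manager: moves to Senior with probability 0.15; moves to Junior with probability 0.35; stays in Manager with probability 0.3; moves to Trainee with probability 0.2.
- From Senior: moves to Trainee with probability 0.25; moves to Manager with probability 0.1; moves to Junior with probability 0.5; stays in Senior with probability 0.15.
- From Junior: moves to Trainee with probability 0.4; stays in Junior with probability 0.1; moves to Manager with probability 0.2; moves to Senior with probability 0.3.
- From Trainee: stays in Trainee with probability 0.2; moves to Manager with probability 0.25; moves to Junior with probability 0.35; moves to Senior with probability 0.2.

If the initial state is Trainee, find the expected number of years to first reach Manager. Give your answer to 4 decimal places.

4.9570

Let t(s) be the expected number of years to first reach Manager from state s, with t(Manager) = 0. Conditioning on the first year:
t(Senior) = 1 + 0.15·t(Senior) + 0.5·t(Junior) + 0.25·t(Trainee)
t(Junior) = 1 + 0.3·t(Senior) + 0.1·t(Junior) + 0.4·t(Trainee)
t(Trainee) = 1 + 0.2·t(Senior) + 0.35·t(Junior) + 0.2·t(Trainee)
Solving: t(Senior) = 5.7020, t(Junior) = 5.2149, t(Trainee) = 4.9570.
Expected years from Trainee to Manager: 4.9570.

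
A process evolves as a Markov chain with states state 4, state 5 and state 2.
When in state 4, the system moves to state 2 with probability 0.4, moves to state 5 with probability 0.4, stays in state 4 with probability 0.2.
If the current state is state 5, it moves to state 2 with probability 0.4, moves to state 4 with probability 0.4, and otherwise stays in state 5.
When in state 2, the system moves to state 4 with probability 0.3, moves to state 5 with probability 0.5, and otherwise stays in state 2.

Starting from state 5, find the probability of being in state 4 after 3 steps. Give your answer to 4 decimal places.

Propagate the distribution vector 3 steps from state 5.
After 0 steps: (0.0000, 1.0000, 0.0000)
After 1 step: (0.4000, 0.2000, 0.4000)
After 2 steps: (0.2800, 0.4000, 0.3200)
After 3 steps: (0.3120, 0.3520, 0.3360)
P(in state 4 after 3 steps) = 0.3120

0.3120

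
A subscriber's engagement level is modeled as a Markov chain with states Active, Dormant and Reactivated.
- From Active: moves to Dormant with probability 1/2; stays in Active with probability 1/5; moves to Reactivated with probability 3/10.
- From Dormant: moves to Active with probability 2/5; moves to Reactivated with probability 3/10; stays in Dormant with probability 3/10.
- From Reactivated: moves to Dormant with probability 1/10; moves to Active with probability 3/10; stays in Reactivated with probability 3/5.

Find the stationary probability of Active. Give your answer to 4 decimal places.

Let the stationary distribution be π with π = πP and π_1 + π_2 + π_3 = 1.
π_1 = 0.2·π_1 + 0.4·π_2 + 0.3·π_3
π_2 = 0.5·π_1 + 0.3·π_2 + 0.1·π_3
Solving with the normalization constraint gives π = (0.2976, 0.2738, 0.4286).
So the stationary probability of Active is 0.2976.

0.2976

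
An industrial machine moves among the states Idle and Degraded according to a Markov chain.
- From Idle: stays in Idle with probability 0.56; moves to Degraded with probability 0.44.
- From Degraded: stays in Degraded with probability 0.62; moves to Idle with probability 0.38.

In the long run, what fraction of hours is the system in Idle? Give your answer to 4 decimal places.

0.4634

Let the stationary distribution be π with π = πP and π_1 + π_2 = 1.
π_1 = 0.56·π_1 + 0.38·π_2
Solving with the normalization constraint gives π = (0.4634, 0.5366).
So the stationary probability of Idle is 0.4634.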